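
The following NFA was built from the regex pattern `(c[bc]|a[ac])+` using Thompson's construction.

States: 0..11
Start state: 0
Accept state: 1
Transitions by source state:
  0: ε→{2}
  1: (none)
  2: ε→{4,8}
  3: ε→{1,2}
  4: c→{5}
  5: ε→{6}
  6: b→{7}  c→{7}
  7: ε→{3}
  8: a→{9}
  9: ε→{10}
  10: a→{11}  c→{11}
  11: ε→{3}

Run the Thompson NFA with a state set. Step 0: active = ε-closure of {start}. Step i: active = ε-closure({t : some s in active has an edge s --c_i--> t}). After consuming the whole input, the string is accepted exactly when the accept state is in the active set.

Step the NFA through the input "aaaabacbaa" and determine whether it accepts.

Answer: REJECT

Derivation:
start: ε-closure({0}) = {0,2,4,8}
'a' @ 1: {9,10}
'a' @ 2: {1,2,3,4,8,11}  ✓accept
'a' @ 3: {9,10}
'a' @ 4: {1,2,3,4,8,11}  ✓accept
'b' @ 5: {}  — dead — no transitions
rest 'acbaa' ignored (set empty)
end set {} — state 1 not in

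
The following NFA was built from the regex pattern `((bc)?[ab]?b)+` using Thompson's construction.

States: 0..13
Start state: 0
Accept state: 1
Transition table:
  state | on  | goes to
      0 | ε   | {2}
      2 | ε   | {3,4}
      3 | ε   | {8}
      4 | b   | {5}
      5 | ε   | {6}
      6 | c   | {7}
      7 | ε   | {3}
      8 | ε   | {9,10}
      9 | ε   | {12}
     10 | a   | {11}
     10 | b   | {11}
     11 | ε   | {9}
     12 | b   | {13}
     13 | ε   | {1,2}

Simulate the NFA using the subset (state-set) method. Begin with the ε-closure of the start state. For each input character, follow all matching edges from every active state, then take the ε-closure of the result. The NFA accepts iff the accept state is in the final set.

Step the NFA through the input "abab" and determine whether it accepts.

S₀ = ε-closure({0}) = {0,2,3,4,8,9,10,12}
'a' @ 1: {9,11,12}
'b' @ 2: {1,2,3,4,8,9,10,12,13}  ✓accept
'a' @ 3: {9,11,12}
'b' @ 4: {1,2,3,4,8,9,10,12,13}  ✓accept
after full input: {1,2,3,4,8,9,10,12,13}  (accept=1 in)

Answer: ACCEPT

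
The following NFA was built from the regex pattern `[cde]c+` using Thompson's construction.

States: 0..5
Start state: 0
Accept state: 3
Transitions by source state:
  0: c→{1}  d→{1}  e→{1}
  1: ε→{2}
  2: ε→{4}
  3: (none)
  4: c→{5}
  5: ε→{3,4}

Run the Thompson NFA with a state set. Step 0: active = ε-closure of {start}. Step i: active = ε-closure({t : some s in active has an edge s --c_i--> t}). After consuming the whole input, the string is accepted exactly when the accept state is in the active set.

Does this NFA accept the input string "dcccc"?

Answer: ACCEPT

Trace:
S₀ = ε-closure({0}) = {0}
'd' @ 1: {1,2,4}
'c' @ 2: {3,4,5}  [accepting]
'c' @ 3: {3,4,5}  [accepting]
'c' @ 4: {3,4,5}  [accepting]
'c' @ 5: {3,4,5}  [accepting]
after full input: {3,4,5}  (accept=3 in)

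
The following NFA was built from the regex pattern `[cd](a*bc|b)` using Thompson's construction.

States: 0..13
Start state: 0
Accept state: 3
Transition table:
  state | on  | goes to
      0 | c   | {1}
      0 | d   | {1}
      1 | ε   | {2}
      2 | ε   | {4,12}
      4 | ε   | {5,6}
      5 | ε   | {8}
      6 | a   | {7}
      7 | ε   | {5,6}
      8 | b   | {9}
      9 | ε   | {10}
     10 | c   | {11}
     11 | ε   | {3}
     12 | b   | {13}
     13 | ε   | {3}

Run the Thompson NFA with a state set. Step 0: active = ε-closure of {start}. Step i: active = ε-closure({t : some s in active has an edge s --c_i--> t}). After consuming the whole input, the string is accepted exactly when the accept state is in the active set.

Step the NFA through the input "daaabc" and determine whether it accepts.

start: ε-closure({0}) = {0}
'd' @ 1: {1,2,4,5,6,8,12}
'a' @ 2: {5,6,7,8}
'a' @ 3: {5,6,7,8}
'a' @ 4: {5,6,7,8}
'b' @ 5: {9,10}
'c' @ 6: {3,11}  ✓accept
after full input: {3,11}  (accept=3 in)

Answer: ACCEPT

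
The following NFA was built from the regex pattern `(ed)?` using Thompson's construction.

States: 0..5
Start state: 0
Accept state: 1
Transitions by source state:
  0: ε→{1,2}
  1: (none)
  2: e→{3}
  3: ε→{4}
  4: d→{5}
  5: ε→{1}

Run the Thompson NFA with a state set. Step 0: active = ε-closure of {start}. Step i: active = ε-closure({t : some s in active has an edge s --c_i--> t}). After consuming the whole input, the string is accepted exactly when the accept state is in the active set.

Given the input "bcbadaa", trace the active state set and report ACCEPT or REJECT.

start: ε-closure({0}) = {0,1,2}
'b' @ 1: {}  — state set empty
rest 'cbadaa' ignored (set empty)
end set {} — state 1 not in

Answer: REJECT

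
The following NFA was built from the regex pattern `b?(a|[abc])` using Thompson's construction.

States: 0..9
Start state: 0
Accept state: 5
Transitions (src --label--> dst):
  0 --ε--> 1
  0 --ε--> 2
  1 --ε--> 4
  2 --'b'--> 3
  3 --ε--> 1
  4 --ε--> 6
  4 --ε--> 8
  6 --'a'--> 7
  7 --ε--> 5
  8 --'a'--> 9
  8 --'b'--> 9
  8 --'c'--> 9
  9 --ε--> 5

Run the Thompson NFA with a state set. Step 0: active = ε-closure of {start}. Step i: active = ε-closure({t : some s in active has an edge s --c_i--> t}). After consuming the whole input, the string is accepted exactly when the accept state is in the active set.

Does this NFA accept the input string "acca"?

initial (ε-close {0}): {0,1,2,4,6,8}
'a' @ 1: {5,7,9}  [accepting]
'c' @ 2: {}  — state set empty
rest 'ca' ignored (set empty)
after full input: {}  (accept=5 not in)

Answer: REJECT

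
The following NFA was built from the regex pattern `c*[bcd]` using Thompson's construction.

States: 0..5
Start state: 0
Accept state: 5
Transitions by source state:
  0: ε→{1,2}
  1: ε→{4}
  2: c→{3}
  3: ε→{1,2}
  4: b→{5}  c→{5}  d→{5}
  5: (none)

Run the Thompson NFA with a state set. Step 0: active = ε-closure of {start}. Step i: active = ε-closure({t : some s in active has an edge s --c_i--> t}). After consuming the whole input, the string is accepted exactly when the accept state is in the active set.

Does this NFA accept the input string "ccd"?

start: ε-closure({0}) = {0,1,2,4}
'c' @ 1: {1,2,3,4,5}  [accepting]
'c' @ 2: {1,2,3,4,5}  [accepting]
'd' @ 3: {5}  [accepting]
after full input: {5}  (accept=5 in)

Answer: ACCEPT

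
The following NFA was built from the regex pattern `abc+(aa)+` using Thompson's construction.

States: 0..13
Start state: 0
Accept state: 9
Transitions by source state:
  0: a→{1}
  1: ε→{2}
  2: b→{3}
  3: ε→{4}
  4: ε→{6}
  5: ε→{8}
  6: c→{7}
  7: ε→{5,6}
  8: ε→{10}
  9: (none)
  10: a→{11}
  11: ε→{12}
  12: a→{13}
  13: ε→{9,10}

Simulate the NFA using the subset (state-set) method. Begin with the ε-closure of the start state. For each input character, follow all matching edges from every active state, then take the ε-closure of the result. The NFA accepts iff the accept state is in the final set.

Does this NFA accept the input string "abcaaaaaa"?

Answer: ACCEPT

Steps:
S₀ = ε-closure({0}) = {0}
'a' @ 1: {1,2}
'b' @ 2: {3,4,6}
'c' @ 3: {5,6,7,8,10}
'a' @ 4: {11,12}
'a' @ 5: {9,10,13}  (accept∈set)
'a' @ 6: {11,12}
'a' @ 7: {9,10,13}  (accept∈set)
'a' @ 8: {11,12}
'a' @ 9: {9,10,13}  (accept∈set)
after full input: {9,10,13}  (accept=9 in)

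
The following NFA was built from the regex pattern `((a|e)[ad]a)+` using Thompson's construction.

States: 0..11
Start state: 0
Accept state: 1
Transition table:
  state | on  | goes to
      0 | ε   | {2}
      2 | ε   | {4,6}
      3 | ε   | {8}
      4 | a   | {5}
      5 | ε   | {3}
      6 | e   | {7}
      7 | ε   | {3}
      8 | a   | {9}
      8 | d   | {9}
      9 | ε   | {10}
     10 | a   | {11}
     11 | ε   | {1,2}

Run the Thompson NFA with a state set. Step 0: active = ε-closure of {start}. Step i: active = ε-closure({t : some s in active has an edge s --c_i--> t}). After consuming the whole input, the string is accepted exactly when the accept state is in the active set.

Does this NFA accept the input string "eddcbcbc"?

start: ε-closure({0}) = {0,2,4,6}
'e' @ 1: {3,7,8}
'd' @ 2: {9,10}
'd' @ 3: {}  — state set empty
rest 'cbcbc' ignored (set empty)
final: {}; accept 1 not in set

Answer: REJECT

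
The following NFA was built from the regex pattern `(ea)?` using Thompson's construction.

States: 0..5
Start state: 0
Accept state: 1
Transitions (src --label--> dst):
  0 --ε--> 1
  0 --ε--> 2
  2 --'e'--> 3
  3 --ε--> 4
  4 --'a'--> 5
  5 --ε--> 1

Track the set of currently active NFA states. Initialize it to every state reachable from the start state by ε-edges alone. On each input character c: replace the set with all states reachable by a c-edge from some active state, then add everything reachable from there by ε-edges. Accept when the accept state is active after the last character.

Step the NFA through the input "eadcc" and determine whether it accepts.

Answer: REJECT

Trace:
start: ε-closure({0}) = {0,1,2}
'e' @ 1: {3,4}
'a' @ 2: {1,5}  [accepting]
'd' @ 3: {}  — dead — no transitions
rest 'cc' ignored (set empty)
after full input: {}  (accept=1 not in)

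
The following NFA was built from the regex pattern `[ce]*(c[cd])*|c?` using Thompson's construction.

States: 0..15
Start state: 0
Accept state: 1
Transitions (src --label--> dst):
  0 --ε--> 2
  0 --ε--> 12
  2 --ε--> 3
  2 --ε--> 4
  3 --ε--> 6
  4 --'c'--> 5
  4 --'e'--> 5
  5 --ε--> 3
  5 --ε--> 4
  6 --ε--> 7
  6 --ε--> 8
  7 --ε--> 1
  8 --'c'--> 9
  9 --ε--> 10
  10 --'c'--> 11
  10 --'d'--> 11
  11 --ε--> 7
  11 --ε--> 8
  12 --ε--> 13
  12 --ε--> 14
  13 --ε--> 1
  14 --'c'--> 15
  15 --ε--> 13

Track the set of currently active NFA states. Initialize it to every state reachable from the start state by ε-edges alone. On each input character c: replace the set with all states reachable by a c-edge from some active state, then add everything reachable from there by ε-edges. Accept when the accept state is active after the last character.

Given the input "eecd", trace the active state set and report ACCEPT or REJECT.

initial (ε-close {0}): {0,1,2,3,4,6,7,8,12,13,14}
'e' @ 1: {1,3,4,5,6,7,8}  (accept∈set)
'e' @ 2: {1,3,4,5,6,7,8}  (accept∈set)
'c' @ 3: {1,3,4,5,6,7,8,9,10}  (accept∈set)
'd' @ 4: {1,7,8,11}  (accept∈set)
final: {1,7,8,11}; accept 1 in set

Answer: ACCEPT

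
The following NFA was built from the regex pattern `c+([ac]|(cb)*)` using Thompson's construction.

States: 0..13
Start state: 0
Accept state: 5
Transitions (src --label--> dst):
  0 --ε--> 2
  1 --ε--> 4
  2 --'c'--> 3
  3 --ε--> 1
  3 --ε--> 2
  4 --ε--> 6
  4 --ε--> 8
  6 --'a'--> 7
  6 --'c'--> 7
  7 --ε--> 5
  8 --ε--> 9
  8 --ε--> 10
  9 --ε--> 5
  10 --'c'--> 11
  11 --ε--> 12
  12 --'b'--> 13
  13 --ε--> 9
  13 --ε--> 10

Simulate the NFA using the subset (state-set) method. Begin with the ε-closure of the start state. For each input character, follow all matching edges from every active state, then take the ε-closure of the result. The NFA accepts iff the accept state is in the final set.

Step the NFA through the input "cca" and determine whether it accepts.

Answer: ACCEPT

Steps:
S₀ = ε-closure({0}) = {0,2}
'c' @ 1: {1,2,3,4,5,6,8,9,10}  [accepting]
'c' @ 2: {1,2,3,4,5,6,7,8,9,10,11,12}  [accepting]
'a' @ 3: {5,7}  [accepting]
final: {5,7}; accept 5 in set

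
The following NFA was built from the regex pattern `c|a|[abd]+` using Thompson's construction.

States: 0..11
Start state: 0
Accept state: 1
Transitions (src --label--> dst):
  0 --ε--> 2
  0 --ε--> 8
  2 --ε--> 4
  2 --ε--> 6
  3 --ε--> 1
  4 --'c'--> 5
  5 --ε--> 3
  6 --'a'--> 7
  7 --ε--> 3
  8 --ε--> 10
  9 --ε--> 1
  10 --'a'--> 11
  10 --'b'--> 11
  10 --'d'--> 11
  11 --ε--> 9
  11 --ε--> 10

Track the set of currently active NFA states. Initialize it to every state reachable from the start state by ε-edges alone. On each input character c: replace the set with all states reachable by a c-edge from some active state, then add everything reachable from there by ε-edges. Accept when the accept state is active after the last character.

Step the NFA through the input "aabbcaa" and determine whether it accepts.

Answer: REJECT

Derivation:
start: ε-closure({0}) = {0,2,4,6,8,10}
'a' @ 1: {1,3,7,9,10,11}  (accept∈set)
'a' @ 2: {1,9,10,11}  (accept∈set)
'b' @ 3: {1,9,10,11}  (accept∈set)
'b' @ 4: {1,9,10,11}  (accept∈set)
'c' @ 5: {}  — dead — no transitions
rest 'aa' ignored (set empty)
after full input: {}  (accept=1 not in)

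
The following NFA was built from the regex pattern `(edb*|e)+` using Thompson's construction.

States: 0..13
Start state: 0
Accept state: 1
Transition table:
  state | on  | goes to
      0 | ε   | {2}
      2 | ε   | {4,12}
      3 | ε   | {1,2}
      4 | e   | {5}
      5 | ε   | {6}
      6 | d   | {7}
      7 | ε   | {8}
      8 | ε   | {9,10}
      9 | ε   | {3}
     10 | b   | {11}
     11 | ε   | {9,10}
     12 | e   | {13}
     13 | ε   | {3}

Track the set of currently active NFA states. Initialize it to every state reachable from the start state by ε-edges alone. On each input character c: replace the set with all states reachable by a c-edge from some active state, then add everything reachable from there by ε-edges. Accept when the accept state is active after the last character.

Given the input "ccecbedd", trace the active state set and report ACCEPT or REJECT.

S₀ = ε-closure({0}) = {0,2,4,12}
'c' @ 1: {}  — no active states
rest 'cecbedd' ignored (set empty)
end set {} — state 1 not in

Answer: REJECT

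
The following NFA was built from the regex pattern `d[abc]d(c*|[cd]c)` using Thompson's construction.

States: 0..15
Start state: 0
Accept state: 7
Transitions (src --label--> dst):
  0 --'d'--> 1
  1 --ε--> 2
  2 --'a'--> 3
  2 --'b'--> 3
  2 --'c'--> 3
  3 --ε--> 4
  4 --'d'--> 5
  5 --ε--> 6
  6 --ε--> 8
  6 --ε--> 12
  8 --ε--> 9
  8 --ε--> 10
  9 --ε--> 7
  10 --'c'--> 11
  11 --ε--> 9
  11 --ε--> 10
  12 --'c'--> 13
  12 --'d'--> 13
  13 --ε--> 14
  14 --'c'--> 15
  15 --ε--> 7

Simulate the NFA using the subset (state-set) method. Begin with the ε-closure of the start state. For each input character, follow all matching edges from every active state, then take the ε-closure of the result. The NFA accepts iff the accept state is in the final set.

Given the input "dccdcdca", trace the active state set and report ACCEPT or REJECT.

S₀ = ε-closure({0}) = {0}
'd' @ 1: {1,2}
'c' @ 2: {3,4}
'c' @ 3: {}  — state set empty
rest 'dcdca' ignored (set empty)
end set {} — state 7 not in

Answer: REJECT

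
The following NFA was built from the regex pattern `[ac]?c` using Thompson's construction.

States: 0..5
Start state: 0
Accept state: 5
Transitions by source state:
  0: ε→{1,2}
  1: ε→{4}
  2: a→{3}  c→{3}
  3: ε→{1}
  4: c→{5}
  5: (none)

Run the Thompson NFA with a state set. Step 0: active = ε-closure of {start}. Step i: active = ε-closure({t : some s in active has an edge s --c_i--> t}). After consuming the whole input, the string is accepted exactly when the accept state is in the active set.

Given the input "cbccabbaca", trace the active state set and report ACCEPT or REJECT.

Answer: REJECT

Steps:
S₀ = ε-closure({0}) = {0,1,2,4}
'c' @ 1: {1,3,4,5}  ✓accept
'b' @ 2: {}  — no active states
rest 'ccabbaca' ignored (set empty)
after full input: {}  (accept=5 not in)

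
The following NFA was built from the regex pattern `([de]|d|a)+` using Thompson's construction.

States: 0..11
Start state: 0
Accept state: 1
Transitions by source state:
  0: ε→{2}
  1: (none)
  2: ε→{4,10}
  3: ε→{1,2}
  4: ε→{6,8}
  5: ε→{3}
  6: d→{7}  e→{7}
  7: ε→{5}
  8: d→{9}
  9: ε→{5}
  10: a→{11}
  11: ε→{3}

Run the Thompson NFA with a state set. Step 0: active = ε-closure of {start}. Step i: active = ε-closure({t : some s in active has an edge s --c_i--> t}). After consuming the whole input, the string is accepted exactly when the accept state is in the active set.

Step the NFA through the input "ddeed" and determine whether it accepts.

S₀ = ε-closure({0}) = {0,2,4,6,8,10}
'd' @ 1: {1,2,3,4,5,6,7,8,9,10}  ✓accept
'd' @ 2: {1,2,3,4,5,6,7,8,9,10}  ✓accept
'e' @ 3: {1,2,3,4,5,6,7,8,10}  ✓accept
'e' @ 4: {1,2,3,4,5,6,7,8,10}  ✓accept
'd' @ 5: {1,2,3,4,5,6,7,8,9,10}  ✓accept
final: {1,2,3,4,5,6,7,8,9,10}; accept 1 in set

Answer: ACCEPT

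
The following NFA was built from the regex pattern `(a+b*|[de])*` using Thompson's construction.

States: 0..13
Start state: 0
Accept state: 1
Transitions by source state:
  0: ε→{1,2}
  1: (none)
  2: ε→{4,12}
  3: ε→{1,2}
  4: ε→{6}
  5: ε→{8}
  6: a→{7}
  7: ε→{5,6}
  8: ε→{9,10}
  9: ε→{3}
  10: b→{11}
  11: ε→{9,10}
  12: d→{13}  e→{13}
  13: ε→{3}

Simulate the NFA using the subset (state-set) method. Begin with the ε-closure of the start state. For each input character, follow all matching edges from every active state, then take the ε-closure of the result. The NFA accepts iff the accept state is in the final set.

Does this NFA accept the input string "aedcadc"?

start: ε-closure({0}) = {0,1,2,4,6,12}
'a' @ 1: {1,2,3,4,5,6,7,8,9,10,12}  ✓accept
'e' @ 2: {1,2,3,4,6,12,13}  ✓accept
'd' @ 3: {1,2,3,4,6,12,13}  ✓accept
'c' @ 4: {}  — dead — no transitions
rest 'adc' ignored (set empty)
final: {}; accept 1 not in set

Answer: REJECT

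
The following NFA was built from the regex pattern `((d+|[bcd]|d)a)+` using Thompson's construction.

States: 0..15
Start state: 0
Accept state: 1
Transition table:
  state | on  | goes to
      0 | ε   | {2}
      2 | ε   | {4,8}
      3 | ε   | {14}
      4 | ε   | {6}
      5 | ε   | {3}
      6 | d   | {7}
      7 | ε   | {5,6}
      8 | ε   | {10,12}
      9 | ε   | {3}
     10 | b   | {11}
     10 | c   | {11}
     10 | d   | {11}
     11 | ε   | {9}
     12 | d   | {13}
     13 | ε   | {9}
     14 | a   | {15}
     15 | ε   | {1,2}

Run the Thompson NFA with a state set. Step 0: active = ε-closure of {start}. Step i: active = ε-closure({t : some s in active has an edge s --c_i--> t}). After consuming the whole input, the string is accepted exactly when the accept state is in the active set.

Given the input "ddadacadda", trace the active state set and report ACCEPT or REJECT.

Answer: ACCEPT

Trace:
start: ε-closure({0}) = {0,2,4,6,8,10,12}
'd' @ 1: {3,5,6,7,9,11,13,14}
'd' @ 2: {3,5,6,7,14}
'a' @ 3: {1,2,4,6,8,10,12,15}  [accepting]
'd' @ 4: {3,5,6,7,9,11,13,14}
'a' @ 5: {1,2,4,6,8,10,12,15}  [accepting]
'c' @ 6: {3,9,11,14}
'a' @ 7: {1,2,4,6,8,10,12,15}  [accepting]
'd' @ 8: {3,5,6,7,9,11,13,14}
'd' @ 9: {3,5,6,7,14}
'a' @ 10: {1,2,4,6,8,10,12,15}  [accepting]
end set {1,2,4,6,8,10,12,15} — state 1 in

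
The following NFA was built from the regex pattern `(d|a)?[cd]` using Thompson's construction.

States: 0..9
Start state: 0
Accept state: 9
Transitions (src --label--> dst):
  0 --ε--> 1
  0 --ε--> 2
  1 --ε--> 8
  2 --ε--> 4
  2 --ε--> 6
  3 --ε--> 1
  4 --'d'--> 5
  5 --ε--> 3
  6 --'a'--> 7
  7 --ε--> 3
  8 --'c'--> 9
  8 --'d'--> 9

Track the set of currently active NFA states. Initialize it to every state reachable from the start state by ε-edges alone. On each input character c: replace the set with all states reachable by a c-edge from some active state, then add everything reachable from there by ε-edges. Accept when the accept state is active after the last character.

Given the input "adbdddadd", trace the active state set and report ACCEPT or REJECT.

S₀ = ε-closure({0}) = {0,1,2,4,6,8}
'a' @ 1: {1,3,7,8}
'd' @ 2: {9}  (accept∈set)
'b' @ 3: {}  — state set empty
rest 'dddadd' ignored (set empty)
after full input: {}  (accept=9 not in)

Answer: REJECT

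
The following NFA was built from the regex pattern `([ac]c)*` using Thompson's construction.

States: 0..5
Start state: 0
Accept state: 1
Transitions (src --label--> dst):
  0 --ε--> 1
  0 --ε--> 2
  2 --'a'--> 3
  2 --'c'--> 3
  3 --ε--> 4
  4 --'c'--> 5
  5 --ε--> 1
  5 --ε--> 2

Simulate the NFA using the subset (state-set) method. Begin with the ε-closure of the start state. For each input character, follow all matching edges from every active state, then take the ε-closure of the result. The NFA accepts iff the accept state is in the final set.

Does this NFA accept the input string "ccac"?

Answer: ACCEPT

Derivation:
S₀ = ε-closure({0}) = {0,1,2}
'c' @ 1: {3,4}
'c' @ 2: {1,2,5}  [accepting]
'a' @ 3: {3,4}
'c' @ 4: {1,2,5}  [accepting]
end set {1,2,5} — state 1 in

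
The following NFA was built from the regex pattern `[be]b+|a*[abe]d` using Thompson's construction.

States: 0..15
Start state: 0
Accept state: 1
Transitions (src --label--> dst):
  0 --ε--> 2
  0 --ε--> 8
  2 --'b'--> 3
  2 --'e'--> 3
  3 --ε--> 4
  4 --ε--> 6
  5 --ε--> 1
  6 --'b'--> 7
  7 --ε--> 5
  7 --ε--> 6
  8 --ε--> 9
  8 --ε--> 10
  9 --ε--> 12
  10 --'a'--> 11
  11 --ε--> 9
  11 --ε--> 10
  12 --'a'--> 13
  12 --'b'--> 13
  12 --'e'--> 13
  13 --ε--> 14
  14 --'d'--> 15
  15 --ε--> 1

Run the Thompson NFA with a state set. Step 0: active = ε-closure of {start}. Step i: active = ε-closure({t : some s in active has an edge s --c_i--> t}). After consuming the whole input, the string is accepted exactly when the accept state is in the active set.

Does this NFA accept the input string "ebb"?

Answer: ACCEPT

Trace:
start: ε-closure({0}) = {0,2,8,9,10,12}
'e' @ 1: {3,4,6,13,14}
'b' @ 2: {1,5,6,7}  (accept∈set)
'b' @ 3: {1,5,6,7}  (accept∈set)
end set {1,5,6,7} — state 1 in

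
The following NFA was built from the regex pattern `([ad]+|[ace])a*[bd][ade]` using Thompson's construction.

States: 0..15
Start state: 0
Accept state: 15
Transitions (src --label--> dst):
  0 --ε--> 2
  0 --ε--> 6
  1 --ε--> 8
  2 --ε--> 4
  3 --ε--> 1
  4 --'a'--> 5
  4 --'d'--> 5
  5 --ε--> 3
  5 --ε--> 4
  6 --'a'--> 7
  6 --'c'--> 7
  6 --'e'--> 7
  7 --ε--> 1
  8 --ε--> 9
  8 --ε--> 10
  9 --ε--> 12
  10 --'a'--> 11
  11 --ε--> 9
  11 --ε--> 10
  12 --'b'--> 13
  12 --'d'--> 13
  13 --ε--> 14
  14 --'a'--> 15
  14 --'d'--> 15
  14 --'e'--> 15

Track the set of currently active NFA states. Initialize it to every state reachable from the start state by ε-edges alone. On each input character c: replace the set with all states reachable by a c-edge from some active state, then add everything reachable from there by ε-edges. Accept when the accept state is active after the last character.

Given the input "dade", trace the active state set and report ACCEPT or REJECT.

start: ε-closure({0}) = {0,2,4,6}
'd' @ 1: {1,3,4,5,8,9,10,12}
'a' @ 2: {1,3,4,5,8,9,10,11,12}
'd' @ 3: {1,3,4,5,8,9,10,12,13,14}
'e' @ 4: {15}  (accept∈set)
after full input: {15}  (accept=15 in)

Answer: ACCEPT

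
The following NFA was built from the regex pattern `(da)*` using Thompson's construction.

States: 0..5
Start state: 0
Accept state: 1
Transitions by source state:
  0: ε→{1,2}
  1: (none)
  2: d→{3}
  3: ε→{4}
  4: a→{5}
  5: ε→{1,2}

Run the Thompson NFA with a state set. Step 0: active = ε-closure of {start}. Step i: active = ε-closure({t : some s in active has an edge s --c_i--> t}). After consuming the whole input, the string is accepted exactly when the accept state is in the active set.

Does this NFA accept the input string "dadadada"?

S₀ = ε-closure({0}) = {0,1,2}
'd' @ 1: {3,4}
'a' @ 2: {1,2,5}  ✓accept
'd' @ 3: {3,4}
'a' @ 4: {1,2,5}  ✓accept
'd' @ 5: {3,4}
'a' @ 6: {1,2,5}  ✓accept
'd' @ 7: {3,4}
'a' @ 8: {1,2,5}  ✓accept
end set {1,2,5} — state 1 in

Answer: ACCEPT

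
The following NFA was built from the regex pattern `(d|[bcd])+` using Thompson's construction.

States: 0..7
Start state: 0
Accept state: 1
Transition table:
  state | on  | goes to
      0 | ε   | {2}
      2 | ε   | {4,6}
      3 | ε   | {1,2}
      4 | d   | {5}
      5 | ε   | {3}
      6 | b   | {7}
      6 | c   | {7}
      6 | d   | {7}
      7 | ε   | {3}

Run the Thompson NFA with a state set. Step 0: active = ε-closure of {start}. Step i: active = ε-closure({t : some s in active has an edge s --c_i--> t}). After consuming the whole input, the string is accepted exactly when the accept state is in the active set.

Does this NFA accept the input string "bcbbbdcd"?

S₀ = ε-closure({0}) = {0,2,4,6}
'b' @ 1: {1,2,3,4,6,7}  [accepting]
'c' @ 2: {1,2,3,4,6,7}  [accepting]
'b' @ 3: {1,2,3,4,6,7}  [accepting]
'b' @ 4: {1,2,3,4,6,7}  [accepting]
'b' @ 5: {1,2,3,4,6,7}  [accepting]
'd' @ 6: {1,2,3,4,5,6,7}  [accepting]
'c' @ 7: {1,2,3,4,6,7}  [accepting]
'd' @ 8: {1,2,3,4,5,6,7}  [accepting]
final: {1,2,3,4,5,6,7}; accept 1 in set

Answer: ACCEPT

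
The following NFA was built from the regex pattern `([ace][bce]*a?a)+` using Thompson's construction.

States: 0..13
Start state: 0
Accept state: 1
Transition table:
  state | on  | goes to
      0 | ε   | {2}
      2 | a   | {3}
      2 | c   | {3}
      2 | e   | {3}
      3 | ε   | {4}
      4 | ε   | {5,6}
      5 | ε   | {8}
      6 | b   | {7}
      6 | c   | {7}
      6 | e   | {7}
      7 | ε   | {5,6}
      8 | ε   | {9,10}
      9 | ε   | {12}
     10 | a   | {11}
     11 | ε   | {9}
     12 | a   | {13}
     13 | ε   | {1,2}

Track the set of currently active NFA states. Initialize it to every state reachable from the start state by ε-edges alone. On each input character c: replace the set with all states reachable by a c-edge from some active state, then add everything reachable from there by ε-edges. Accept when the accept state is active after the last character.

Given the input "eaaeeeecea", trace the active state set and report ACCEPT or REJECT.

Answer: ACCEPT

Derivation:
initial (ε-close {0}): {0,2}
'e' @ 1: {3,4,5,6,8,9,10,12}
'a' @ 2: {1,2,9,11,12,13}  ✓accept
'a' @ 3: {1,2,3,4,5,6,8,9,10,12,13}  ✓accept
'e' @ 4: {3,4,5,6,7,8,9,10,12}
'e' @ 5: {5,6,7,8,9,10,12}
'e' @ 6: {5,6,7,8,9,10,12}
'e' @ 7: {5,6,7,8,9,10,12}
'c' @ 8: {5,6,7,8,9,10,12}
'e' @ 9: {5,6,7,8,9,10,12}
'a' @ 10: {1,2,9,11,12,13}  ✓accept
end set {1,2,9,11,12,13} — state 1 in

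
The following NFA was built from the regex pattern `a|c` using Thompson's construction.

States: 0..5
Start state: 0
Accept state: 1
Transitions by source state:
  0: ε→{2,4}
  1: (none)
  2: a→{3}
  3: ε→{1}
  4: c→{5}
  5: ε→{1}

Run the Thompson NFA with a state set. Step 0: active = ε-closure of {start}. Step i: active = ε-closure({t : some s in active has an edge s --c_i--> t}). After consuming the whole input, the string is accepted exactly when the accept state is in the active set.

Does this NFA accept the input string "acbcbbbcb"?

start: ε-closure({0}) = {0,2,4}
'a' @ 1: {1,3}  (accept∈set)
'c' @ 2: {}  — state set empty
rest 'bcbbbcb' ignored (set empty)
after full input: {}  (accept=1 not in)

Answer: REJECT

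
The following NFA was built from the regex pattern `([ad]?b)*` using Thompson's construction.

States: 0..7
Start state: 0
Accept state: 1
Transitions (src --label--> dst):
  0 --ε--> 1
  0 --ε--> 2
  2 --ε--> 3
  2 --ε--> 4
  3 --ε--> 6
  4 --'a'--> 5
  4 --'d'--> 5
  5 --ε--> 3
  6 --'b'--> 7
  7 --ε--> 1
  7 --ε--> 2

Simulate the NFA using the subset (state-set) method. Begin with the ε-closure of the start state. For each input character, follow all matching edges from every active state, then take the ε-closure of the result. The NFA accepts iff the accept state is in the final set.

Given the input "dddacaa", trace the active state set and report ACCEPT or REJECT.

Answer: REJECT

Steps:
S₀ = ε-closure({0}) = {0,1,2,3,4,6}
'd' @ 1: {3,5,6}
'd' @ 2: {}  — dead — no transitions
rest 'dacaa' ignored (set empty)
end set {} — state 1 not in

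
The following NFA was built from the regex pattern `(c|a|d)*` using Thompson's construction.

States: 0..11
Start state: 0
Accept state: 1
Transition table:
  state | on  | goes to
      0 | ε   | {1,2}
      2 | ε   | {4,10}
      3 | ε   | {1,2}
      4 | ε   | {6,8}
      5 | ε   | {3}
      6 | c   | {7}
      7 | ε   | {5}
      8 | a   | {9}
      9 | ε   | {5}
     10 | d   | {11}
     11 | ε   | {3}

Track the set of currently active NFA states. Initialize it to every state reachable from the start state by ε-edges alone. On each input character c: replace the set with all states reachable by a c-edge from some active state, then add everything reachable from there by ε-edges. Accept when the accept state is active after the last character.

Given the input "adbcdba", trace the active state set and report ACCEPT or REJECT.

S₀ = ε-closure({0}) = {0,1,2,4,6,8,10}
'a' @ 1: {1,2,3,4,5,6,8,9,10}  [accepting]
'd' @ 2: {1,2,3,4,6,8,10,11}  [accepting]
'b' @ 3: {}  — state set empty
rest 'cdba' ignored (set empty)
after full input: {}  (accept=1 not in)

Answer: REJECT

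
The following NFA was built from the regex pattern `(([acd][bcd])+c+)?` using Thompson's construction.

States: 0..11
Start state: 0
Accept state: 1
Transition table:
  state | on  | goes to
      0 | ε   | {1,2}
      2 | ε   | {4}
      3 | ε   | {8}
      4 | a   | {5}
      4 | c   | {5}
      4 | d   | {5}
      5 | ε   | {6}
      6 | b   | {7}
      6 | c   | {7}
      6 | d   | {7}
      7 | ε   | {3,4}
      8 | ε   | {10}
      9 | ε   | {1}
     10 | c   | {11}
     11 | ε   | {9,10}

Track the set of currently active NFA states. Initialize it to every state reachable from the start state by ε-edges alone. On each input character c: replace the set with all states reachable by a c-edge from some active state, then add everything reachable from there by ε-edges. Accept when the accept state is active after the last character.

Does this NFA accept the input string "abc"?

initial (ε-close {0}): {0,1,2,4}
'a' @ 1: {5,6}
'b' @ 2: {3,4,7,8,10}
'c' @ 3: {1,5,6,9,10,11}  ✓accept
after full input: {1,5,6,9,10,11}  (accept=1 in)

Answer: ACCEPT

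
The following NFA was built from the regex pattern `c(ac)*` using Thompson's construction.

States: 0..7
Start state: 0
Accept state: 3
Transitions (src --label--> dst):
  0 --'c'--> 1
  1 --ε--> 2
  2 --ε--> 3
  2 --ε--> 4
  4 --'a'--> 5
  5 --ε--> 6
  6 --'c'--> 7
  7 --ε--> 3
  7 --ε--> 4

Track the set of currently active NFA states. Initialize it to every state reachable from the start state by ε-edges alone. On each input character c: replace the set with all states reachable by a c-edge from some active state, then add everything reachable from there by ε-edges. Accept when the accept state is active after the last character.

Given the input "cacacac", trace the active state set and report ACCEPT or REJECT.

Answer: ACCEPT

Steps:
initial (ε-close {0}): {0}
'c' @ 1: {1,2,3,4}  ✓accept
'a' @ 2: {5,6}
'c' @ 3: {3,4,7}  ✓accept
'a' @ 4: {5,6}
'c' @ 5: {3,4,7}  ✓accept
'a' @ 6: {5,6}
'c' @ 7: {3,4,7}  ✓accept
after full input: {3,4,7}  (accept=3 in)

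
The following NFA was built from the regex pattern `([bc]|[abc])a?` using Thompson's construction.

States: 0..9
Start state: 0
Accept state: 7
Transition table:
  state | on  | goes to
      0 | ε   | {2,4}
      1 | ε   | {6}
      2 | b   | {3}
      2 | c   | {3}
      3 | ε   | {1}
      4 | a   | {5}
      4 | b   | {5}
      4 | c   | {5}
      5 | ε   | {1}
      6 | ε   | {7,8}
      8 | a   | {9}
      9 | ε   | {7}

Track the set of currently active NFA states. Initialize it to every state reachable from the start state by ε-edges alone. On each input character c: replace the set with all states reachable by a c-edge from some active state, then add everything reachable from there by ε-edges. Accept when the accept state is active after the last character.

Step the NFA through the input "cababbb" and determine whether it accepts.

Answer: REJECT

Steps:
S₀ = ε-closure({0}) = {0,2,4}
'c' @ 1: {1,3,5,6,7,8}  ✓accept
'a' @ 2: {7,9}  ✓accept
'b' @ 3: {}  — no active states
rest 'abbb' ignored (set empty)
final: {}; accept 7 not in set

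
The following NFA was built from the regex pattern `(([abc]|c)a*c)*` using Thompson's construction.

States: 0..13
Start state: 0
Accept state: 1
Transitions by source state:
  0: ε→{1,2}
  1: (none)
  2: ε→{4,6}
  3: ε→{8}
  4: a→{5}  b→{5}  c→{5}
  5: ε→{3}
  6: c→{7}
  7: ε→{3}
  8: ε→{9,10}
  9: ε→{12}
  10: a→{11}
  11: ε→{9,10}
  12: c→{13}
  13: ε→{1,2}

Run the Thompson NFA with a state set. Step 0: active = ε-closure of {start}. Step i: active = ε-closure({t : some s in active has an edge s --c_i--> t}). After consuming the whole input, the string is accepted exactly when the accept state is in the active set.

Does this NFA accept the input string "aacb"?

Answer: REJECT

Derivation:
start: ε-closure({0}) = {0,1,2,4,6}
'a' @ 1: {3,5,8,9,10,12}
'a' @ 2: {9,10,11,12}
'c' @ 3: {1,2,4,6,13}  (accept∈set)
'b' @ 4: {3,5,8,9,10,12}
after full input: {3,5,8,9,10,12}  (accept=1 not in)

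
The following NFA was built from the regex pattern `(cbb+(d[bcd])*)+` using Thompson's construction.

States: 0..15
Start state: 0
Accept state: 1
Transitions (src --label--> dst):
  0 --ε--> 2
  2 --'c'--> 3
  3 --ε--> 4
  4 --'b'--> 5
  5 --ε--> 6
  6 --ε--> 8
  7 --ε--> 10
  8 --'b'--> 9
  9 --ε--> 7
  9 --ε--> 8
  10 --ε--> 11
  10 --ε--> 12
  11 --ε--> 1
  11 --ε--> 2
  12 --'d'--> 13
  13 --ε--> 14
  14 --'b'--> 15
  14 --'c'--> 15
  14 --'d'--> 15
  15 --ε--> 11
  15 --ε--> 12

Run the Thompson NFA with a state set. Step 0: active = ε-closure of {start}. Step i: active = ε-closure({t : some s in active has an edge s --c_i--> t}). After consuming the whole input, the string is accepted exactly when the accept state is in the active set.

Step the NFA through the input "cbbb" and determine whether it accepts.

Answer: ACCEPT

Derivation:
initial (ε-close {0}): {0,2}
'c' @ 1: {3,4}
'b' @ 2: {5,6,8}
'b' @ 3: {1,2,7,8,9,10,11,12}  ✓accept
'b' @ 4: {1,2,7,8,9,10,11,12}  ✓accept
final: {1,2,7,8,9,10,11,12}; accept 1 in set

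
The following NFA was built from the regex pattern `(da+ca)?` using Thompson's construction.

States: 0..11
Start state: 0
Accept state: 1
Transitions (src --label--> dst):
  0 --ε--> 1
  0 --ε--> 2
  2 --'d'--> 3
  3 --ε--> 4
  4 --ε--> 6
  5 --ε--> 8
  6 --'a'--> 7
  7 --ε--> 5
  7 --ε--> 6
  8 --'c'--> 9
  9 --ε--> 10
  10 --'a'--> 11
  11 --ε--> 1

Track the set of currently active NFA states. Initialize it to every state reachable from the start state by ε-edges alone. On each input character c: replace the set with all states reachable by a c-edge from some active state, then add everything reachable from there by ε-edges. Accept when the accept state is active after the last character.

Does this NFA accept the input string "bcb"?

initial (ε-close {0}): {0,1,2}
'b' @ 1: {}  — dead — no transitions
rest 'cb' ignored (set empty)
after full input: {}  (accept=1 not in)

Answer: REJECT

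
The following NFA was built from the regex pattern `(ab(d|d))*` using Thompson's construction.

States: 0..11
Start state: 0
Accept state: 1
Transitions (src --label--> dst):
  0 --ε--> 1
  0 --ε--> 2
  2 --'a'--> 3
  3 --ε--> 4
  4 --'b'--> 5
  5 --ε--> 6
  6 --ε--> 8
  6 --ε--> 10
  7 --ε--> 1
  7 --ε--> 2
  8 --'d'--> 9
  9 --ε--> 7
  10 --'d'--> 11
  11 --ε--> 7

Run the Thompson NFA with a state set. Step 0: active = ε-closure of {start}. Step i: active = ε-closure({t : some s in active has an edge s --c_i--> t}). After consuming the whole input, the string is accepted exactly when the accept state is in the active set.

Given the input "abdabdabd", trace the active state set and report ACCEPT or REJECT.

start: ε-closure({0}) = {0,1,2}
'a' @ 1: {3,4}
'b' @ 2: {5,6,8,10}
'd' @ 3: {1,2,7,9,11}  (accept∈set)
'a' @ 4: {3,4}
'b' @ 5: {5,6,8,10}
'd' @ 6: {1,2,7,9,11}  (accept∈set)
'a' @ 7: {3,4}
'b' @ 8: {5,6,8,10}
'd' @ 9: {1,2,7,9,11}  (accept∈set)
end set {1,2,7,9,11} — state 1 in

Answer: ACCEPT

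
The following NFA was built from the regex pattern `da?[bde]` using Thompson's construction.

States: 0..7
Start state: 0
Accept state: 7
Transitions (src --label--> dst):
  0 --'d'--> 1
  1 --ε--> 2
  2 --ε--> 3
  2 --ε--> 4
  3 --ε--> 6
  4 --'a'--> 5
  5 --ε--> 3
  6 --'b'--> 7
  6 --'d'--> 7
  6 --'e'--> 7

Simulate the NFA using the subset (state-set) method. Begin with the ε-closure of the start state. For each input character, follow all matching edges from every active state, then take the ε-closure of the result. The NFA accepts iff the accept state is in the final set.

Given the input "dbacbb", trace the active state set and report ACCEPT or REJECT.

Answer: REJECT

Steps:
start: ε-closure({0}) = {0}
'd' @ 1: {1,2,3,4,6}
'b' @ 2: {7}  [accepting]
'a' @ 3: {}  — state set empty
rest 'cbb' ignored (set empty)
end set {} — state 7 not in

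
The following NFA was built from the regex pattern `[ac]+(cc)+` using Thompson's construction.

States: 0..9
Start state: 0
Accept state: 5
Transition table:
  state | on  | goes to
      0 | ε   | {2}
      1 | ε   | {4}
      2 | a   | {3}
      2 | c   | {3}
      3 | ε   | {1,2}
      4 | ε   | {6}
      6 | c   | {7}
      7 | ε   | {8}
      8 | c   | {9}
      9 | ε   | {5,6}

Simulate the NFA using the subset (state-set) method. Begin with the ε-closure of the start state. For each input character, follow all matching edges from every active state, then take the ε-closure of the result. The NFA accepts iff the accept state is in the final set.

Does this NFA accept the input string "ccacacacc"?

S₀ = ε-closure({0}) = {0,2}
'c' @ 1: {1,2,3,4,6}
'c' @ 2: {1,2,3,4,6,7,8}
'a' @ 3: {1,2,3,4,6}
'c' @ 4: {1,2,3,4,6,7,8}
'a' @ 5: {1,2,3,4,6}
'c' @ 6: {1,2,3,4,6,7,8}
'a' @ 7: {1,2,3,4,6}
'c' @ 8: {1,2,3,4,6,7,8}
'c' @ 9: {1,2,3,4,5,6,7,8,9}  [accepting]
final: {1,2,3,4,5,6,7,8,9}; accept 5 in set

Answer: ACCEPT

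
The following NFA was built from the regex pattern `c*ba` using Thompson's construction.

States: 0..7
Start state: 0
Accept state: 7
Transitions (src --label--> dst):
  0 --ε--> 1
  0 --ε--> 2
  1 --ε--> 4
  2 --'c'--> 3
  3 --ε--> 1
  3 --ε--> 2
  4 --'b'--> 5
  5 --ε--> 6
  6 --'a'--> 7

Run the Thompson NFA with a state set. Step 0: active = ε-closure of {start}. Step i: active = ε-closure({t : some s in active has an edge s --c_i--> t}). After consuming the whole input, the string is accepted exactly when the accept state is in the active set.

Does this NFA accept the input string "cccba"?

Answer: ACCEPT

Steps:
start: ε-closure({0}) = {0,1,2,4}
'c' @ 1: {1,2,3,4}
'c' @ 2: {1,2,3,4}
'c' @ 3: {1,2,3,4}
'b' @ 4: {5,6}
'a' @ 5: {7}  (accept∈set)
end set {7} — state 7 in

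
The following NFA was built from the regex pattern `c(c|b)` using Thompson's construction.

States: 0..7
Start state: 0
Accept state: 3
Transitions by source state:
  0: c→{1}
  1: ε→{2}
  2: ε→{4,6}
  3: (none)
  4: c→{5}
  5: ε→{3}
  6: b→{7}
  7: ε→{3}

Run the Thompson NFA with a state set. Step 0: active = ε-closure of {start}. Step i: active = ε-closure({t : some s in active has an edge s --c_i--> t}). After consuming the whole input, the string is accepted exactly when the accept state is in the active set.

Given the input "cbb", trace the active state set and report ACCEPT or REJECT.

S₀ = ε-closure({0}) = {0}
'c' @ 1: {1,2,4,6}
'b' @ 2: {3,7}  ✓accept
'b' @ 3: {}  — no active states
after full input: {}  (accept=3 not in)

Answer: REJECT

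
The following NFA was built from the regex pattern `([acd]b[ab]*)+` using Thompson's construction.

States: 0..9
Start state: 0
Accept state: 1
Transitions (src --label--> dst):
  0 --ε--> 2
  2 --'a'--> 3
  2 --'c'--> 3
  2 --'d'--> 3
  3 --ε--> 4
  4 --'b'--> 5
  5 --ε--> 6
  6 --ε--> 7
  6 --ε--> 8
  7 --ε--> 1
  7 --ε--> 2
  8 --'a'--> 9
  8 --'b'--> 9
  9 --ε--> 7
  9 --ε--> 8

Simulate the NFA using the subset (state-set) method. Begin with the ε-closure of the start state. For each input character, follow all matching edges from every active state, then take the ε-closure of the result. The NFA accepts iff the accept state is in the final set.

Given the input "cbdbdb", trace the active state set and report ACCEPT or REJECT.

Answer: ACCEPT

Derivation:
initial (ε-close {0}): {0,2}
'c' @ 1: {3,4}
'b' @ 2: {1,2,5,6,7,8}  ✓accept
'd' @ 3: {3,4}
'b' @ 4: {1,2,5,6,7,8}  ✓accept
'd' @ 5: {3,4}
'b' @ 6: {1,2,5,6,7,8}  ✓accept
end set {1,2,5,6,7,8} — state 1 in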